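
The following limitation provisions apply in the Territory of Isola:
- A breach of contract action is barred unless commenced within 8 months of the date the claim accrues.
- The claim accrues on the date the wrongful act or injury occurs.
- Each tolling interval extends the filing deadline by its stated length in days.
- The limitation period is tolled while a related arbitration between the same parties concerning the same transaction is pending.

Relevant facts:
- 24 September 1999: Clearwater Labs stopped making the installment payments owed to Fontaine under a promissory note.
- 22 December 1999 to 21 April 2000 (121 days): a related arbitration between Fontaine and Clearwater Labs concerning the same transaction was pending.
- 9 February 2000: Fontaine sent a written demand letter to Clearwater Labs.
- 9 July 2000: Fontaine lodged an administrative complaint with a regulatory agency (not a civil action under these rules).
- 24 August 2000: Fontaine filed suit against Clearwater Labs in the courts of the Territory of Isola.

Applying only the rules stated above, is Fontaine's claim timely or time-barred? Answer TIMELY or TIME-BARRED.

TIMELY

The limitation period began to run on 24 September 1999.
The untolled deadline — 8 months after 24 September 1999 — is 24 May 2000.
The pending related arbitration from 22 December 1999 to 21 April 2000 tolled the period for 121 days, extending the deadline to 22 September 2000.
Nothing else in the chronology tolls or restarts the period.
Fontaine filed on 24 August 2000, before the 22 September 2000 deadline, so the action is timely.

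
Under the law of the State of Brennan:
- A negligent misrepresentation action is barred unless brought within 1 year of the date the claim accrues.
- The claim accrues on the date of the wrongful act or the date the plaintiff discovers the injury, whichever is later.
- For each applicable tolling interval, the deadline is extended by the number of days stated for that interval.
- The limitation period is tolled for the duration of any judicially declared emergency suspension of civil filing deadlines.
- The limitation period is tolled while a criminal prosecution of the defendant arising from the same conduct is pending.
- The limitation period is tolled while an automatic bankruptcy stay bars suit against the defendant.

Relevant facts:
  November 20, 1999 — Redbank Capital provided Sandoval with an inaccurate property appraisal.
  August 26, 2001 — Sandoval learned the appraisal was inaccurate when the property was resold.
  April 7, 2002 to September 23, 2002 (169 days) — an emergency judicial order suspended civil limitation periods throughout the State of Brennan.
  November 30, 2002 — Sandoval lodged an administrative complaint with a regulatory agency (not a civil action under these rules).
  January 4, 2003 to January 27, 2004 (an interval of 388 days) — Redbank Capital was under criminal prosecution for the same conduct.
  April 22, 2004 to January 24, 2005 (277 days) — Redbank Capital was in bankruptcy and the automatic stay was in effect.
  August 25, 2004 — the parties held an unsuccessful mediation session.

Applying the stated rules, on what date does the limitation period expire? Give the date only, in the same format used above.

March 5, 2004

Because discovery on August 26, 2001 post-dates the November 20, 1999 act, accrual under the later-of rule falls on August 26, 2001.
The untolled deadline — 1 year after August 26, 2001 — is August 26, 2002.
The emergency suspension of filing deadlines from April 7, 2002 to September 23, 2002 tolled the period for 169 days, extending the deadline to February 11, 2003.
Because the pending criminal prosecution ran from January 4, 2003 to January 27, 2004, the deadline is extended by 388 days to March 5, 2004.
The automatic bankruptcy stay from April 22, 2004 to January 24, 2005 began after the period had already run on March 5, 2004, so it has no tolling effect.
Nothing else in the chronology tolls or restarts the period.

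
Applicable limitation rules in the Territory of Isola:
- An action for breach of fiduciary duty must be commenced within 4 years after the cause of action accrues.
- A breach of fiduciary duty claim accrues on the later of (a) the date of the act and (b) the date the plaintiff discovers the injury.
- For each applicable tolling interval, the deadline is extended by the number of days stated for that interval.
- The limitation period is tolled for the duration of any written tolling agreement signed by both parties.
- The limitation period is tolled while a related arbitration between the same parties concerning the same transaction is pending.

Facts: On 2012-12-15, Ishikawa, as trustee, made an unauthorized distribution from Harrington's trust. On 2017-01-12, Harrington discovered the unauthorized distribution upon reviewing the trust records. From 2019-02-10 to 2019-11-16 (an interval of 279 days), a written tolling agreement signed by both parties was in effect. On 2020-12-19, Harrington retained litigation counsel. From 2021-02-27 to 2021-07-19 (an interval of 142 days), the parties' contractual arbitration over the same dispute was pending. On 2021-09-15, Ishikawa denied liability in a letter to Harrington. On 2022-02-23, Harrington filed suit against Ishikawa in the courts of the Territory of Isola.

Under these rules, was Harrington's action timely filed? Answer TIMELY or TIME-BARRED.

TIMELY

Because discovery on 2017-01-12 post-dates the 2012-12-15 act, accrual under the later-of rule falls on 2017-01-12.
4 years from 2017-01-12 is 2021-01-12.
The period was tolled for 279 days by the written tolling agreement (2019-02-10 to 2019-11-16), pushing the deadline to 2021-10-18.
Because the pending related arbitration ran from 2021-02-27 to 2021-07-19, the deadline is extended by 142 days to 2022-03-09.
The other events in the timeline have no effect on the limitation period under the stated rules.
The 2022-02-23 filing precedes the 2022-03-09 deadline; the claim is timely.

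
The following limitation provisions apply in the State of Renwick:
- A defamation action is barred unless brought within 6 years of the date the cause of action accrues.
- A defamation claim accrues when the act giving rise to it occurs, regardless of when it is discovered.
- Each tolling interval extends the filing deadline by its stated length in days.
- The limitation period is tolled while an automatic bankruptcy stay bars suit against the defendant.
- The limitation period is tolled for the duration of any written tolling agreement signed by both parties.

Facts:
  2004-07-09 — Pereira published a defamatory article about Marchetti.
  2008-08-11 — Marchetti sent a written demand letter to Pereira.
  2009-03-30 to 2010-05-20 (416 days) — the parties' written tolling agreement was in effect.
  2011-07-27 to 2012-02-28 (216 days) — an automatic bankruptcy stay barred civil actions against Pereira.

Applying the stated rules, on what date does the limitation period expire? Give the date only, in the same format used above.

2012-04-01

The claim accrued on 2004-07-09, when the wrongful act occurred.
6 years from 2004-07-09 is 2010-07-09.
Because the written tolling agreement ran from 2009-03-30 to 2010-05-20, the deadline is extended by 416 days to 2011-08-29.
The period was tolled for 216 days by the automatic bankruptcy stay (2011-07-27 to 2012-02-28), pushing the deadline to 2012-04-01.
Nothing else in the chronology tolls or restarts the period.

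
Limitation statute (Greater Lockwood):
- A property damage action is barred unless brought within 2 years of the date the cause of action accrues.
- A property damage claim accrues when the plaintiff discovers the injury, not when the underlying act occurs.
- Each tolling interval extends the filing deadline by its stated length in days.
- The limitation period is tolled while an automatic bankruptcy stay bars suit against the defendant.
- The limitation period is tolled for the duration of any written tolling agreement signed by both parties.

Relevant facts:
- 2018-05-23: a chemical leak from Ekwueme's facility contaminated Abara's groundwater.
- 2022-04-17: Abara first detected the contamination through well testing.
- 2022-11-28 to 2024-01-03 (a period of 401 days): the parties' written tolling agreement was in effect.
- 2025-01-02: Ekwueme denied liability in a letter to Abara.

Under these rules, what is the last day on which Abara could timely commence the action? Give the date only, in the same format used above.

2025-05-23

Under the discovery rule, the claim accrued on 2022-04-17, when Abara discovered the injury — not on the 2018-05-23 date of the underlying act.
2 years from 2022-04-17 is 2024-04-17.
Because the written tolling agreement ran from 2022-11-28 to 2024-01-03, the deadline is extended by 401 days to 2025-05-23.
None of the other events listed affects the running of the period under the stated rules.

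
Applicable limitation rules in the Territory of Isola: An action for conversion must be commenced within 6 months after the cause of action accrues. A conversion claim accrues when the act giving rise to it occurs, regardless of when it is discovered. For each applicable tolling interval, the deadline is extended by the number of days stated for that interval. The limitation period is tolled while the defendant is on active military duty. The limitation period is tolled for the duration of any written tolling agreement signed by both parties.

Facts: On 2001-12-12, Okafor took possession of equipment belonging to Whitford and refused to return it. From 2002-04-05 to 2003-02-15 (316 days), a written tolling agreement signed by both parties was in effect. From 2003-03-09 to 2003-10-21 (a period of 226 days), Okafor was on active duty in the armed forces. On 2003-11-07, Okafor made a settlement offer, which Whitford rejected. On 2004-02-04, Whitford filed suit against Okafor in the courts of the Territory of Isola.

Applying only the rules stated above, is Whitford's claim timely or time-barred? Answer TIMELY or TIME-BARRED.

The limitation period began to run on 2001-12-12.
6 months from 2001-12-12 is 2002-06-12.
The period was tolled for 316 days by the written tolling agreement (2002-04-05 to 2003-02-15), pushing the deadline to 2003-04-24.
Because the defendant's active military service ran from 2003-03-09 to 2003-10-21, the deadline is extended by 226 days to 2003-12-06.
None of the other events listed affects the running of the period under the stated rules.
Whitford filed on 2004-02-04, after the 2003-12-06 deadline, so the action is time-barred.

TIME-BARRED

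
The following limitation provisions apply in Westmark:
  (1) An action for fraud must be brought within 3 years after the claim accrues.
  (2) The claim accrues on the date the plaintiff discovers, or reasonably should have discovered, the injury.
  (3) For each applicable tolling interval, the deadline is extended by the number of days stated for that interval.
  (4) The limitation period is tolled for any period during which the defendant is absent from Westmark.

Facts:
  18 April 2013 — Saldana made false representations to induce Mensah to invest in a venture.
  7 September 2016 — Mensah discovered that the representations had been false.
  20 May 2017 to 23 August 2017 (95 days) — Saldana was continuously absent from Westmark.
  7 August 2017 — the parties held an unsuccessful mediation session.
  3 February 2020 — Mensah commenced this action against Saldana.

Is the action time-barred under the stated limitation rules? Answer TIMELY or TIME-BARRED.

TIME-BARRED

Accrual is tied to discovery, so the period began on 7 September 2016 rather than on 18 April 2013 when the act occurred.
The untolled deadline — 3 years after 7 September 2016 — is 7 September 2019.
Because the defendant's absence from the jurisdiction ran from 20 May 2017 to 23 August 2017, the deadline is extended by 95 days to 11 December 2019.
Nothing else in the chronology tolls or restarts the period.
Filing on 3 February 2020 missed the 11 December 2019 deadline — the action is time-barred.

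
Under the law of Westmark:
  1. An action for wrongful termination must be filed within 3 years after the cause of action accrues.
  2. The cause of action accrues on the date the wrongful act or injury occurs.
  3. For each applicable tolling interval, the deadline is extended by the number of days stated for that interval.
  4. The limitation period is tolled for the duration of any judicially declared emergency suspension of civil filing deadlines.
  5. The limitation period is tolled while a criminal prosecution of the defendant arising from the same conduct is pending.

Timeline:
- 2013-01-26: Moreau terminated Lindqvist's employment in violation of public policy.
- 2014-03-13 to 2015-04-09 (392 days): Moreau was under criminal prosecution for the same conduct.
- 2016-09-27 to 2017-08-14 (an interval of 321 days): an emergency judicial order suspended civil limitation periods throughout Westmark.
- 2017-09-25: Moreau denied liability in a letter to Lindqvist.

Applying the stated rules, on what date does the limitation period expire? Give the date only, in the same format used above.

The cause of action accrued on 2013-01-26, the date of the act.
The untolled deadline — 3 years after 2013-01-26 — is 2016-01-26.
The pending criminal prosecution from 2014-03-13 to 2015-04-09 tolled the period for 392 days, extending the deadline to 2017-02-21.
The emergency suspension of filing deadlines from 2016-09-27 to 2017-08-14 tolled the period for 321 days, extending the deadline to 2018-01-08.
The other events in the timeline have no effect on the limitation period under the stated rules.

2018-01-08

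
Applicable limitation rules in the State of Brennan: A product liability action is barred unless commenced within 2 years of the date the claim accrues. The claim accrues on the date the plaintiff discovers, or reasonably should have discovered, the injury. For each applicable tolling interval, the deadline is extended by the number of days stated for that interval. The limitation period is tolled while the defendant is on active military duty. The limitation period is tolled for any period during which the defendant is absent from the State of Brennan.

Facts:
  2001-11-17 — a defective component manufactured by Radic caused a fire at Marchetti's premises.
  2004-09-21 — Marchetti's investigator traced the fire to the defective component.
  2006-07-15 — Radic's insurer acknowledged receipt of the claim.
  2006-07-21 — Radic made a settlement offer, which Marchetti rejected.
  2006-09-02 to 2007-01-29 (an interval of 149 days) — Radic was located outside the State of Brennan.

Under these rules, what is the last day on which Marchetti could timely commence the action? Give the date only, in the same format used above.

Accrual is tied to discovery, so the period began on 2004-09-21 rather than on 2001-11-17 when the act occurred.
The untolled deadline — 2 years after 2004-09-21 — is 2006-09-21.
The defendant's absence from the jurisdiction from 2006-09-02 to 2007-01-29 tolled the period for 149 days, extending the deadline to 2007-02-17.
The other events in the timeline have no effect on the limitation period under the stated rules.

2007-02-17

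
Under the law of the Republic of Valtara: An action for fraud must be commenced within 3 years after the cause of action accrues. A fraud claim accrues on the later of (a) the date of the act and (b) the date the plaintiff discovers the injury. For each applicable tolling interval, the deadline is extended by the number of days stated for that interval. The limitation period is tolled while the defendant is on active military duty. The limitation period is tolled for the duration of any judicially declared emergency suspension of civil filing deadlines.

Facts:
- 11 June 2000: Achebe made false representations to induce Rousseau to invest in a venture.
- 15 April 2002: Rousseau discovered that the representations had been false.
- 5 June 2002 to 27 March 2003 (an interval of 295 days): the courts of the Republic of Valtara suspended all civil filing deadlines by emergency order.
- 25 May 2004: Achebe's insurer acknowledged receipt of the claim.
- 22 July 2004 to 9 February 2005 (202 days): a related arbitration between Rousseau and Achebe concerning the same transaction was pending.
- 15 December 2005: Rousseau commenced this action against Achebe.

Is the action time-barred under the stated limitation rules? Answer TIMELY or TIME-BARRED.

TIMELY

Taking the later of the act (11 June 2000) and discovery (15 April 2002), the claim accrued on 15 April 2002.
The untolled deadline — 3 years after 15 April 2002 — is 15 April 2005.
The emergency suspension of filing deadlines from 5 June 2002 to 27 March 2003 tolled the period for 295 days, extending the deadline to 4 February 2006.
The pending related arbitration from 22 July 2004 to 9 February 2005 does not toll the period, because no stated rule makes a pending arbitration a tolling event.
None of the other events listed affects the running of the period under the stated rules.
Rousseau filed on 15 December 2005, before the 4 February 2006 deadline, so the action is timely.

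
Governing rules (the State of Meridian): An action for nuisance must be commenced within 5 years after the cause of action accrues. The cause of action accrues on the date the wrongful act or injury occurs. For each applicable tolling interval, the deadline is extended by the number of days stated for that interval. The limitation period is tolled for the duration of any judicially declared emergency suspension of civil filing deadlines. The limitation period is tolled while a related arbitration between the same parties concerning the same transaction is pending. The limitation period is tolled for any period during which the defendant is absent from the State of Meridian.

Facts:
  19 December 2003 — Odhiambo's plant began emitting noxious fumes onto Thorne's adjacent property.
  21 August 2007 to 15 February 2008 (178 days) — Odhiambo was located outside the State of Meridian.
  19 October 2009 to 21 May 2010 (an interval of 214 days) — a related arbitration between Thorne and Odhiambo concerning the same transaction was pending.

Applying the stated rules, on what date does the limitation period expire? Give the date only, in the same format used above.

The claim accrued on 19 December 2003, when the wrongful act occurred.
5 years from 19 December 2003 is 19 December 2008.
Because the defendant's absence from the jurisdiction ran from 21 August 2007 to 15 February 2008, the deadline is extended by 178 days to 15 June 2009.
The pending related arbitration starting 19 October 2009 came too late — the period had run on 15 June 2009 — and so does not extend the deadline.

15 June 2009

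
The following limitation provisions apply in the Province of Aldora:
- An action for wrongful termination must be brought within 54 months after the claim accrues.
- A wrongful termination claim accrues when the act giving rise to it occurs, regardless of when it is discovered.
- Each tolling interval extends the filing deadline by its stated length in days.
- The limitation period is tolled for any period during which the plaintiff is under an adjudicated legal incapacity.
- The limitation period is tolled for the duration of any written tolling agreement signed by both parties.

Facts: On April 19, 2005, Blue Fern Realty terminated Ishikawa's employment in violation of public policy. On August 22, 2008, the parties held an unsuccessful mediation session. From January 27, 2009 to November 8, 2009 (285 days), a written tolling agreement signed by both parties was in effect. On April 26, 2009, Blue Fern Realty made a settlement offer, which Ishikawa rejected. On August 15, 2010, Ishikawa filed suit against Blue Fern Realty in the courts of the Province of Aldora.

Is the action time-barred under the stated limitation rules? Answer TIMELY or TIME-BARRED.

TIME-BARRED

The limitation period began to run on April 19, 2005.
54 months from April 19, 2005 is October 19, 2009.
Because the written tolling agreement ran from January 27, 2009 to November 8, 2009, the deadline is extended by 285 days to July 31, 2010.
Nothing else in the chronology tolls or restarts the period.
Ishikawa filed on August 15, 2010, after the July 31, 2010 deadline, so the action is time-barred.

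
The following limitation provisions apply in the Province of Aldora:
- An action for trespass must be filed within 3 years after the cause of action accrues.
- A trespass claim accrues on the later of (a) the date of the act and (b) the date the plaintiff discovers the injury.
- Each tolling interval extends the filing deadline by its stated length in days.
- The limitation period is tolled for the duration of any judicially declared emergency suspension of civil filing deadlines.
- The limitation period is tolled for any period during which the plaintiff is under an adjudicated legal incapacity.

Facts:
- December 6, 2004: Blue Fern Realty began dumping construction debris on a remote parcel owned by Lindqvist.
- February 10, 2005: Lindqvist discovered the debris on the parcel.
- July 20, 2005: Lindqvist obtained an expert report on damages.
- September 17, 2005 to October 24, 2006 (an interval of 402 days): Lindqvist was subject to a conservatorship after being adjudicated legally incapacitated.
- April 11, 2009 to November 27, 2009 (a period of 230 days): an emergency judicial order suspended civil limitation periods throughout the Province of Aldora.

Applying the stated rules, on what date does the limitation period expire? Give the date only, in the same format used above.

Taking the later of the act (December 6, 2004) and discovery (February 10, 2005), the claim accrued on February 10, 2005.
Adding the 3 years base period to February 10, 2005 gives a deadline of February 10, 2008, before any tolling.
Because the plaintiff's legal incapacity ran from September 17, 2005 to October 24, 2006, the deadline is extended by 402 days to March 18, 2009.
The emergency suspension of filing deadlines from April 11, 2009 to November 27, 2009 began after the period had already run on March 18, 2009, so it has no tolling effect.
The other events in the timeline have no effect on the limitation period under the stated rules.

March 18, 2009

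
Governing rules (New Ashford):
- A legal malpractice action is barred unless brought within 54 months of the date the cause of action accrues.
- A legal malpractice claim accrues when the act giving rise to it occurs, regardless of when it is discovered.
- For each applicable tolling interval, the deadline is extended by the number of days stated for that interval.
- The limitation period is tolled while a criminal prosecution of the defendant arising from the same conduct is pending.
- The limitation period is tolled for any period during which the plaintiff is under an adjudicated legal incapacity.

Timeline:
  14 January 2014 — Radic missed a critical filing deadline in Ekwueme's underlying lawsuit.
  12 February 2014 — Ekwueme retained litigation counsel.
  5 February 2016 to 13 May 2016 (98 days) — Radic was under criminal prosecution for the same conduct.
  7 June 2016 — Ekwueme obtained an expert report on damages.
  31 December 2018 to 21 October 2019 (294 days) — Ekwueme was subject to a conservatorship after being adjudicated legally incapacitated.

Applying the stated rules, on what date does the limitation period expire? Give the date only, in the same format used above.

20 October 2018

The limitation period began to run on 14 January 2014.
Adding the 54 months base period to 14 January 2014 gives a deadline of 14 July 2018, before any tolling.
Because the pending criminal prosecution ran from 5 February 2016 to 13 May 2016, the deadline is extended by 98 days to 20 October 2018.
By the time the plaintiff's legal incapacity began on 31 December 2018, the limitation period had already expired on 20 October 2018; that interval cannot revive it.
None of the other events listed affects the running of the period under the stated rules.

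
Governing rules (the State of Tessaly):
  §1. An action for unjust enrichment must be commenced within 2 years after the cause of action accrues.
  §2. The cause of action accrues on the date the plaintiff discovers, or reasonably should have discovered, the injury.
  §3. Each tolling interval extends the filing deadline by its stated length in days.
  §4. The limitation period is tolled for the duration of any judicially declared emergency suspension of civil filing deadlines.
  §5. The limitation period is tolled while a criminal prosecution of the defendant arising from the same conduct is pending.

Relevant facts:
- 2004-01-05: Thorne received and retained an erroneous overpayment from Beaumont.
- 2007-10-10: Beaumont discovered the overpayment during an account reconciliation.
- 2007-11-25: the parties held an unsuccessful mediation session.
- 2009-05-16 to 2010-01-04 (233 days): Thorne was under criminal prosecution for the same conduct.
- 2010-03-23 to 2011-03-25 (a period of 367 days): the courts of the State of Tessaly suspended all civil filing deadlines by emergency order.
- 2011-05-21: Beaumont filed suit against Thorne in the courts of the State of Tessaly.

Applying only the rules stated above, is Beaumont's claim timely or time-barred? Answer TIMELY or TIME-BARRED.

Under the discovery rule, the claim accrued on 2007-10-10, when Beaumont discovered the injury — not on the 2004-01-05 date of the underlying act.
The untolled deadline — 2 years after 2007-10-10 — is 2009-10-10.
Because the pending criminal prosecution ran from 2009-05-16 to 2010-01-04, the deadline is extended by 233 days to 2010-05-31.
The emergency suspension of filing deadlines from 2010-03-23 to 2011-03-25 tolled the period for 367 days, extending the deadline to 2011-06-02.
The other events in the timeline have no effect on the limitation period under the stated rules.
Beaumont filed on 2011-05-21, before the 2011-06-02 deadline, so the action is timely.

TIMELY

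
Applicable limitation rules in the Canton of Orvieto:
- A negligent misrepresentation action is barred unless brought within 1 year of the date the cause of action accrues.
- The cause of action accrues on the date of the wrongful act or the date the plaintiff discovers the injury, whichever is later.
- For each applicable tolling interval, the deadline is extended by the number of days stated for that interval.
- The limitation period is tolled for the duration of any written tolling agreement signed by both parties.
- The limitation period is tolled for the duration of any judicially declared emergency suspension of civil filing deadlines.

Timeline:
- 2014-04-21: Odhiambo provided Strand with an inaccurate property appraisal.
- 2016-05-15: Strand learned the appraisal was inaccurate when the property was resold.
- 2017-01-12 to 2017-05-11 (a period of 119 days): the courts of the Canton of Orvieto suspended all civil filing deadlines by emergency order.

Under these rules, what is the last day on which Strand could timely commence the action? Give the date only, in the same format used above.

2017-09-11

The claim accrued on 2016-05-15 — the later of the 2014-04-21 act and the 2016-05-15 discovery.
Adding the 1 year base period to 2016-05-15 gives a deadline of 2017-05-15, before any tolling.
The emergency suspension of filing deadlines from 2017-01-12 to 2017-05-11 tolled the period for 119 days, extending the deadline to 2017-09-11.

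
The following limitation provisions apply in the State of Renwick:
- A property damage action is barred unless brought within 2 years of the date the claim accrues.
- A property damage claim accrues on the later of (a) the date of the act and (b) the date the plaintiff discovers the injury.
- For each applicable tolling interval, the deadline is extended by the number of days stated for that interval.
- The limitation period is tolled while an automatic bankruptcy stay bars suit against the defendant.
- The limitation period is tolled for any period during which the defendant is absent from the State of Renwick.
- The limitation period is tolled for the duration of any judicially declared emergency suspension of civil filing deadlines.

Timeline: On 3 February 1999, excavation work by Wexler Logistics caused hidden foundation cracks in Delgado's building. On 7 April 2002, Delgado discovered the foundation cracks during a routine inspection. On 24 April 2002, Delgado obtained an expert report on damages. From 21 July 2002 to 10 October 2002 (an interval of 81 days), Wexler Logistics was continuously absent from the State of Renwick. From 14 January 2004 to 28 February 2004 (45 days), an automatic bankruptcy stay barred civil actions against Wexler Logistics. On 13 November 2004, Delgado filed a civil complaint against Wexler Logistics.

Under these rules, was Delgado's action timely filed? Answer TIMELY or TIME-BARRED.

The claim accrued on 7 April 2002 — the later of the 3 February 1999 act and the 7 April 2002 discovery.
Adding the 2 years base period to 7 April 2002 gives a deadline of 7 April 2004, before any tolling.
The defendant's absence from the jurisdiction from 21 July 2002 to 10 October 2002 tolled the period for 81 days, extending the deadline to 27 June 2004.
The automatic bankruptcy stay from 14 January 2004 to 28 February 2004 tolled the period for 45 days, extending the deadline to 11 August 2004.
Nothing else in the chronology tolls or restarts the period.
Delgado filed on 13 November 2004, after the 11 August 2004 deadline, so the action is time-barred.

TIME-BARRED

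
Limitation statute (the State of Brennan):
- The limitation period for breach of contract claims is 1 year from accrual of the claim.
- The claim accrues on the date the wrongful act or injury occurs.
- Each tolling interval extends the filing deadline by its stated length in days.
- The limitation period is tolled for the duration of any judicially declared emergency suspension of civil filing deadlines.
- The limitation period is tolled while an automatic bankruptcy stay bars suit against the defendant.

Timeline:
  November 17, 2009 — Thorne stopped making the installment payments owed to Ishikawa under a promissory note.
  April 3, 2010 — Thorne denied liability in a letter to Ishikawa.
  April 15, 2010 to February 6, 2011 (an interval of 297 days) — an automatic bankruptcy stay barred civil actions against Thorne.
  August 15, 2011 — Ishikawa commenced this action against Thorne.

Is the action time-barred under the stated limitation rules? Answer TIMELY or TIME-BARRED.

TIMELY

The limitation period began to run on November 17, 2009.
1 year from November 17, 2009 is November 17, 2010.
Because the automatic bankruptcy stay ran from April 15, 2010 to February 6, 2011, the deadline is extended by 297 days to September 10, 2011.
None of the other events listed affects the running of the period under the stated rules.
Filing on August 15, 2011 beat the September 10, 2011 deadline — the action is timely.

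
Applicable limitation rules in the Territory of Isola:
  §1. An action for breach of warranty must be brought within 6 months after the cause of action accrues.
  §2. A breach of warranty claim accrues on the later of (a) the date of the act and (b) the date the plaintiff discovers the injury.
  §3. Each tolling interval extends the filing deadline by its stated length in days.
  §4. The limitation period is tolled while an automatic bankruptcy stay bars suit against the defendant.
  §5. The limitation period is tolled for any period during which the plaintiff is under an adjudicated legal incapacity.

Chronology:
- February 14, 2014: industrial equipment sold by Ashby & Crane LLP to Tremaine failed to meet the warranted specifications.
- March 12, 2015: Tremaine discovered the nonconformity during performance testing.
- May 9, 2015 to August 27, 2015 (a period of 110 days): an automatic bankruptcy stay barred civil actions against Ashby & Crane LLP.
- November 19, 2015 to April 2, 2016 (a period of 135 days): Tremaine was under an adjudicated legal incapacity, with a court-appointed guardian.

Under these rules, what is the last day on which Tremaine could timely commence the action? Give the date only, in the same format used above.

May 14, 2016

The claim accrued on March 12, 2015 — the later of the February 14, 2014 act and the March 12, 2015 discovery.
6 months from March 12, 2015 is September 12, 2015.
The period was tolled for 110 days by the automatic bankruptcy stay (May 9, 2015 to August 27, 2015), pushing the deadline to December 31, 2015.
The period was tolled for 135 days by the plaintiff's legal incapacity (November 19, 2015 to April 2, 2016), pushing the deadline to May 14, 2016.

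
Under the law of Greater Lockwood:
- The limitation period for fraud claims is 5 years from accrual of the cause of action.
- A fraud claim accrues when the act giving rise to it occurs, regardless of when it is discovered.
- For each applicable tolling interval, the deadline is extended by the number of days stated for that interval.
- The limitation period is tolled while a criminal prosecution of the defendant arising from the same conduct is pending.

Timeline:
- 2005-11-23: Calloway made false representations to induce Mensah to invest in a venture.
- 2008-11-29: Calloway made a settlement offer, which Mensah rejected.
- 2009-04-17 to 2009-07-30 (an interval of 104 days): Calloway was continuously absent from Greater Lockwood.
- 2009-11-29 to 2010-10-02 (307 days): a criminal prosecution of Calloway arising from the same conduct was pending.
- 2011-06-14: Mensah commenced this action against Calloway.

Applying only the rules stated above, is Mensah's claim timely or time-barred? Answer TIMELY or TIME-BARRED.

TIMELY

The claim accrued on 2005-11-23, when the wrongful act occurred.
The untolled deadline — 5 years after 2005-11-23 — is 2010-11-23.
The period was tolled for 307 days by the pending criminal prosecution (2009-11-29 to 2010-10-02), pushing the deadline to 2011-09-26.
Although the defendant's absence ran from 2009-04-17 to 2009-07-30, the stated rules do not make that a tolling event, so it is disregarded.
The other events in the timeline have no effect on the limitation period under the stated rules.
Filing on 2011-06-14 beat the 2011-09-26 deadline — the action is timely.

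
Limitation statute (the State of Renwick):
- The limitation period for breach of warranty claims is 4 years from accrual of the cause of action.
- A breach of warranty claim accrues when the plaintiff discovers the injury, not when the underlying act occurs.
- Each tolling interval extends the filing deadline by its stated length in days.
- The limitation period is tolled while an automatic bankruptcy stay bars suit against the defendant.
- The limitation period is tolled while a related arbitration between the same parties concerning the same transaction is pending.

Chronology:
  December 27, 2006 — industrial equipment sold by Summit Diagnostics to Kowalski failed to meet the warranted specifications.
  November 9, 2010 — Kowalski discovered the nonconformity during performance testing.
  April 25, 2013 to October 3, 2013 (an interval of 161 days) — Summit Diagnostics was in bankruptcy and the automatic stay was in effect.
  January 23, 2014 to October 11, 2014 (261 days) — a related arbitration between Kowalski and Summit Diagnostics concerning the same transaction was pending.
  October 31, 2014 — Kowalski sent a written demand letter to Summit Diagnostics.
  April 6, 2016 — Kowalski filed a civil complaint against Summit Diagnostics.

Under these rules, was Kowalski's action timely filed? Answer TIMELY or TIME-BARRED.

TIME-BARRED

The claim did not accrue until Kowalski discovered the injury on November 9, 2010; the December 27, 2006 act date does not start the clock under the stated rule.
The untolled deadline — 4 years after November 9, 2010 — is November 9, 2014.
Because the automatic bankruptcy stay ran from April 25, 2013 to October 3, 2013, the deadline is extended by 161 days to April 19, 2015.
The period was tolled for 261 days by the pending related arbitration (January 23, 2014 to October 11, 2014), pushing the deadline to January 5, 2016.
None of the other events listed affects the running of the period under the stated rules.
Filing on April 6, 2016 missed the January 5, 2016 deadline — the action is time-barred.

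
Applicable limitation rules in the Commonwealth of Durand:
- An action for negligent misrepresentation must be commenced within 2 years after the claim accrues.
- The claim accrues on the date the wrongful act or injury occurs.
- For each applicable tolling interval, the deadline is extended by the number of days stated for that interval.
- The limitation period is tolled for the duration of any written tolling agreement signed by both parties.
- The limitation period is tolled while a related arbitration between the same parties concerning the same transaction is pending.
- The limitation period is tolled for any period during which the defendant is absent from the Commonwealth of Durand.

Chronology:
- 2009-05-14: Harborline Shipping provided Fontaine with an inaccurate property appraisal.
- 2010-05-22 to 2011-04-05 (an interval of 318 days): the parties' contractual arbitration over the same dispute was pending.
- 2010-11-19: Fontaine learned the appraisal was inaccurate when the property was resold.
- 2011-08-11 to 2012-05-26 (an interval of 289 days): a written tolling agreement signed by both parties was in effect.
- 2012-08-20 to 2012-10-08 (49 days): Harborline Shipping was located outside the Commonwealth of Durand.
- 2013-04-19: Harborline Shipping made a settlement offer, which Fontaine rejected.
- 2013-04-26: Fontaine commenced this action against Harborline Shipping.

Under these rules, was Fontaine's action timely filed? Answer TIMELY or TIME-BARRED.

TIME-BARRED

Accrual is governed by the date of the act, so the period began to run on 2009-05-14; the later discovery on 2010-11-19 is irrelevant under the stated rule.
Adding the 2 years base period to 2009-05-14 gives a deadline of 2011-05-14, before any tolling.
The period was tolled for 318 days by the pending related arbitration (2010-05-22 to 2011-04-05), pushing the deadline to 2012-03-27.
The written tolling agreement from 2011-08-11 to 2012-05-26 tolled the period for 289 days, extending the deadline to 2013-01-10.
Because the defendant's absence from the jurisdiction ran from 2012-08-20 to 2012-10-08, the deadline is extended by 49 days to 2013-02-28.
The other events in the timeline have no effect on the limitation period under the stated rules.
The 2013-04-26 filing falls after the 2013-02-28 deadline; the claim is time-barred.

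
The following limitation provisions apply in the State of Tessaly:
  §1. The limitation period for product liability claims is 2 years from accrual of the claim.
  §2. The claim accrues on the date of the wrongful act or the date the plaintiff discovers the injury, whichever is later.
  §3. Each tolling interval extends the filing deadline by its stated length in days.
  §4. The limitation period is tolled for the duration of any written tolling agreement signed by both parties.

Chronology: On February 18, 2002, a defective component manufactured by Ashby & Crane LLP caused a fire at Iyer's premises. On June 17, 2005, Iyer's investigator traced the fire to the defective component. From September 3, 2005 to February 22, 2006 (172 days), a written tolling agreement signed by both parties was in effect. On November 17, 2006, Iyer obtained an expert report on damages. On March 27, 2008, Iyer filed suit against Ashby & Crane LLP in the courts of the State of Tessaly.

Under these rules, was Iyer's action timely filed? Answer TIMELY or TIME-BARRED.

Taking the later of the act (February 18, 2002) and discovery (June 17, 2005), the claim accrued on June 17, 2005.
2 years from June 17, 2005 is June 17, 2007.
Because the written tolling agreement ran from September 3, 2005 to February 22, 2006, the deadline is extended by 172 days to December 6, 2007.
Nothing else in the chronology tolls or restarts the period.
Filing on March 27, 2008 missed the December 6, 2007 deadline — the action is time-barred.

TIME-BARRED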